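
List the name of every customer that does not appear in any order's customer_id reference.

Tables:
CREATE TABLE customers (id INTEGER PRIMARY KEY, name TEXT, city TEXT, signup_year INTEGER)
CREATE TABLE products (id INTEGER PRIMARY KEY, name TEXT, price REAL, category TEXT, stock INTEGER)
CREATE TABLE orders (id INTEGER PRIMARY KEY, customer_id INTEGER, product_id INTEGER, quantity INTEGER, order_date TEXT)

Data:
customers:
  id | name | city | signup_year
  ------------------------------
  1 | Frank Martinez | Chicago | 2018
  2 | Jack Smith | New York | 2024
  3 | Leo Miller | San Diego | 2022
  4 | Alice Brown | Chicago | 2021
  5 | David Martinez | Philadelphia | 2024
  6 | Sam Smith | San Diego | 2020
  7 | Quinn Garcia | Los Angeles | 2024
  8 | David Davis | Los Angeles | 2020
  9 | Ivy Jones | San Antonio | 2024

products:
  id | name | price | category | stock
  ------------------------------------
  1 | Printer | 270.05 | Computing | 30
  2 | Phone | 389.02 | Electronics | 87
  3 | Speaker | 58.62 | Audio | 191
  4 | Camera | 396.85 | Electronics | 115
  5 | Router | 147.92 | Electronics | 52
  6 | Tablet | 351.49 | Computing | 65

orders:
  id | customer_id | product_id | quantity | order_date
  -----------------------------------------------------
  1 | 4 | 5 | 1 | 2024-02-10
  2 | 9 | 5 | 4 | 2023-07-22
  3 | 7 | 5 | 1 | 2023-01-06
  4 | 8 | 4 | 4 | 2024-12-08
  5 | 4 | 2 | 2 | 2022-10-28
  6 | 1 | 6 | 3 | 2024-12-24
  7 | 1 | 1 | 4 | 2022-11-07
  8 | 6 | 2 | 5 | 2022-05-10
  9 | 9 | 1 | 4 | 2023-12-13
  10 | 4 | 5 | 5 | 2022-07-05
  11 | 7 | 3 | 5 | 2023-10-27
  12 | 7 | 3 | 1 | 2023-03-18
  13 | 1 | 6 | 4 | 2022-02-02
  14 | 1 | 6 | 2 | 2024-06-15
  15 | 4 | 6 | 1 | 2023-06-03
SELECT p.name FROM customers p LEFT JOIN orders c ON c.customer_id = p.id WHERE c.id IS NULL

Execution result:
name
Jack Smith
Leo Miller
David Martinez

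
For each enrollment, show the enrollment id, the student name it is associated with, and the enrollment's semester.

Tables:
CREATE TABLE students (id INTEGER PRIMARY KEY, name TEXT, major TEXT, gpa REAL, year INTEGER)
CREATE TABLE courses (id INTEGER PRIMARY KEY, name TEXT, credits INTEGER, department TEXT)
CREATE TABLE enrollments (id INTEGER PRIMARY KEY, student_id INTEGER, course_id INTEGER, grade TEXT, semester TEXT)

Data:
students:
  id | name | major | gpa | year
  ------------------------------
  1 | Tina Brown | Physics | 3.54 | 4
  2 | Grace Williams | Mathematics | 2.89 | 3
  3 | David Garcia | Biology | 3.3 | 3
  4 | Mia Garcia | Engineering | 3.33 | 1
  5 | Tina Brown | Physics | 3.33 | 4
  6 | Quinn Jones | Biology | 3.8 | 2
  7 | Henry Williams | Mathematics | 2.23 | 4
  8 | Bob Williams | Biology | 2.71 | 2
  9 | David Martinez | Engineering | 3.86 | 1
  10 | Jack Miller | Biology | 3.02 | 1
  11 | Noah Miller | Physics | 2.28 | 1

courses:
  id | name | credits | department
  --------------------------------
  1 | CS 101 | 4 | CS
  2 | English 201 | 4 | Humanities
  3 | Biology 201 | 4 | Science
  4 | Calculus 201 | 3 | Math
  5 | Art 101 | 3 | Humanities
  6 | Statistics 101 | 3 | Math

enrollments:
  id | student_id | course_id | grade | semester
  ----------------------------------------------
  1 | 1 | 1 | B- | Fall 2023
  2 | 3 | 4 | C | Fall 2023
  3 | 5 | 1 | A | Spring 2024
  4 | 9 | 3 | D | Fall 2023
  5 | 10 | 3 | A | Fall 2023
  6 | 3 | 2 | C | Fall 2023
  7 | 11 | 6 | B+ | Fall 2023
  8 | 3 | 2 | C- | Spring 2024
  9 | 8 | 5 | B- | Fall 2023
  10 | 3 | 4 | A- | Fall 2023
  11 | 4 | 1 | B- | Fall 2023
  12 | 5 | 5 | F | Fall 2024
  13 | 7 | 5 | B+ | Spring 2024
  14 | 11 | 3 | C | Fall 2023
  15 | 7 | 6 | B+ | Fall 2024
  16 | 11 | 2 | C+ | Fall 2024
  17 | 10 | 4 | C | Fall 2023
SELECT c.id, p.name AS student, c.semester FROM enrollments c JOIN students p ON c.student_id = p.id

Execution result:
id | student | semester
1 | Tina Brown | Fall 2023
2 | David Garcia | Fall 2023
3 | Tina Brown | Spring 2024
4 | David Martinez | Fall 2023
5 | Jack Miller | Fall 2023
6 | David Garcia | Fall 2023
7 | Noah Miller | Fall 2023
8 | David Garcia | Spring 2024
9 | Bob Williams | Fall 2023
10 | David Garcia | Fall 2023
11 | Mia Garcia | Fall 2023
12 | Tina Brown | Fall 2024
13 | Henry Williams | Spring 2024
14 | Noah Miller | Fall 2023
15 | Henry Williams | Fall 2024
16 | Noah Miller | Fall 2024
17 | Jack Miller | Fall 2023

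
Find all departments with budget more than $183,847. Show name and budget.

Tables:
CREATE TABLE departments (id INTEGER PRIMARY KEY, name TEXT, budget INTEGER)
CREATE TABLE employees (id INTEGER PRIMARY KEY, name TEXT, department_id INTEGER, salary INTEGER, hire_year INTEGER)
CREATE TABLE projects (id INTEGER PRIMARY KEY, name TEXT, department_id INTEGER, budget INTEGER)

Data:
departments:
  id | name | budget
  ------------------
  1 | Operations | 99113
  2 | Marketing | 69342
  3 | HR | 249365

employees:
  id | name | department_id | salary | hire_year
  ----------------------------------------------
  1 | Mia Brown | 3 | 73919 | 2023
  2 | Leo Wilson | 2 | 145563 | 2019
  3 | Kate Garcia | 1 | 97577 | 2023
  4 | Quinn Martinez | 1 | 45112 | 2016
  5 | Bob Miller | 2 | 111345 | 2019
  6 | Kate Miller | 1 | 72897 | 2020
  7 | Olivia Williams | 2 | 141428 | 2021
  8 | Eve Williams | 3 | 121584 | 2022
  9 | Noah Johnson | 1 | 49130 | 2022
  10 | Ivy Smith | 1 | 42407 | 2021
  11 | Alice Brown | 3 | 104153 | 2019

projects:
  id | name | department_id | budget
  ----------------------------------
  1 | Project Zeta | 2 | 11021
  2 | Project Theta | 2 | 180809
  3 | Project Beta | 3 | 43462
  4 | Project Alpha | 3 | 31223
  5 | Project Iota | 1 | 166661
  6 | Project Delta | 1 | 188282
SELECT name, budget FROM departments WHERE budget > 183847

Execution result:
name | budget
HR | 249365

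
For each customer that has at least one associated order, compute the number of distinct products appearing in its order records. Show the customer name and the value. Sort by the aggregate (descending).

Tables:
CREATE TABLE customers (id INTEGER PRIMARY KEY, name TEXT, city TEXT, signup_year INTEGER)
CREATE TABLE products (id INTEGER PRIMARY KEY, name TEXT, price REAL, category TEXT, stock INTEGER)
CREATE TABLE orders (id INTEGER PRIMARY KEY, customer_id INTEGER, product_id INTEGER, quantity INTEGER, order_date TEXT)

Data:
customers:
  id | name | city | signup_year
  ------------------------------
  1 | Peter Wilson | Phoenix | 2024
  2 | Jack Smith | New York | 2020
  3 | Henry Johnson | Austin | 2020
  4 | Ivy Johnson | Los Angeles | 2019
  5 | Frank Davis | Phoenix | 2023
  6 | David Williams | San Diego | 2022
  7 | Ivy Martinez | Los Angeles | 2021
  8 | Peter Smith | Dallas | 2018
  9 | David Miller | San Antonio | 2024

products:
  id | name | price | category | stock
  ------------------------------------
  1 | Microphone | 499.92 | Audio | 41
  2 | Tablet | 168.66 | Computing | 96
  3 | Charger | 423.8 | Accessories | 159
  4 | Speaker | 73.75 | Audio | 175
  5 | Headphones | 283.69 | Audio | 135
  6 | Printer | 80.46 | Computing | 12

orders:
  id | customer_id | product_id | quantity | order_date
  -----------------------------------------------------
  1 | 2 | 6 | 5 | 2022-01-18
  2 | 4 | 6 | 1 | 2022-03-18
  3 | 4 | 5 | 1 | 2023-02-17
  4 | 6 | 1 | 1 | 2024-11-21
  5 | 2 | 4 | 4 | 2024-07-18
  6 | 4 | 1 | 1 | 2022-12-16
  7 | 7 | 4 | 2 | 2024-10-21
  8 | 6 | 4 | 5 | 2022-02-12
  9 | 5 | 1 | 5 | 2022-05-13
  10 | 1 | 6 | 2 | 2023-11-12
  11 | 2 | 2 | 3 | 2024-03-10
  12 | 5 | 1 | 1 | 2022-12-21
SELECT p.name, COUNT(DISTINCT c.product_id) AS distinct_product_count FROM orders c JOIN customers p ON c.customer_id = p.id GROUP BY p.id, p.name ORDER BY distinct_product_count DESC

Execution result:
name | distinct_product_count
Jack Smith | 3
Ivy Johnson | 3
David Williams | 2
Peter Wilson | 1
Frank Davis | 1
Ivy Martinez | 1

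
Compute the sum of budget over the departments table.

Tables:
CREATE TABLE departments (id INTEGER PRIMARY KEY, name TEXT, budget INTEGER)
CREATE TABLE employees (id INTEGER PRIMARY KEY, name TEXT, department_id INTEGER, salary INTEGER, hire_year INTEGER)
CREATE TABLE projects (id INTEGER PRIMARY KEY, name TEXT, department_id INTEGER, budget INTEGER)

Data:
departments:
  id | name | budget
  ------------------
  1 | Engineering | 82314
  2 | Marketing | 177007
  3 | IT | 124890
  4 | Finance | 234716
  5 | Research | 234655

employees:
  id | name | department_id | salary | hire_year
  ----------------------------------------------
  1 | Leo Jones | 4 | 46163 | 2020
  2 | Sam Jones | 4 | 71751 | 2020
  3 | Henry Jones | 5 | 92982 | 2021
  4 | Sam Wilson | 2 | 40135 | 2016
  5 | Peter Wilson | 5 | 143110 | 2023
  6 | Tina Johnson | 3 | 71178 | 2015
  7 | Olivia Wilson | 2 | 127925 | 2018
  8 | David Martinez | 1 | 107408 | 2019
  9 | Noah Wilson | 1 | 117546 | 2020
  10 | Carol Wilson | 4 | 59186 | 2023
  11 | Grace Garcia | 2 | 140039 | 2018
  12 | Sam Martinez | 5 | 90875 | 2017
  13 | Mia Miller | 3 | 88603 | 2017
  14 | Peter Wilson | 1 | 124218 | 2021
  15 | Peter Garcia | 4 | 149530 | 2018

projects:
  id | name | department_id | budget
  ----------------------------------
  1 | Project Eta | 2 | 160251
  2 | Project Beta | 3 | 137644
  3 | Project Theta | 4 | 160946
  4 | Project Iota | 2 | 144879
SELECT SUM(budget) FROM departments

Execution result:
853582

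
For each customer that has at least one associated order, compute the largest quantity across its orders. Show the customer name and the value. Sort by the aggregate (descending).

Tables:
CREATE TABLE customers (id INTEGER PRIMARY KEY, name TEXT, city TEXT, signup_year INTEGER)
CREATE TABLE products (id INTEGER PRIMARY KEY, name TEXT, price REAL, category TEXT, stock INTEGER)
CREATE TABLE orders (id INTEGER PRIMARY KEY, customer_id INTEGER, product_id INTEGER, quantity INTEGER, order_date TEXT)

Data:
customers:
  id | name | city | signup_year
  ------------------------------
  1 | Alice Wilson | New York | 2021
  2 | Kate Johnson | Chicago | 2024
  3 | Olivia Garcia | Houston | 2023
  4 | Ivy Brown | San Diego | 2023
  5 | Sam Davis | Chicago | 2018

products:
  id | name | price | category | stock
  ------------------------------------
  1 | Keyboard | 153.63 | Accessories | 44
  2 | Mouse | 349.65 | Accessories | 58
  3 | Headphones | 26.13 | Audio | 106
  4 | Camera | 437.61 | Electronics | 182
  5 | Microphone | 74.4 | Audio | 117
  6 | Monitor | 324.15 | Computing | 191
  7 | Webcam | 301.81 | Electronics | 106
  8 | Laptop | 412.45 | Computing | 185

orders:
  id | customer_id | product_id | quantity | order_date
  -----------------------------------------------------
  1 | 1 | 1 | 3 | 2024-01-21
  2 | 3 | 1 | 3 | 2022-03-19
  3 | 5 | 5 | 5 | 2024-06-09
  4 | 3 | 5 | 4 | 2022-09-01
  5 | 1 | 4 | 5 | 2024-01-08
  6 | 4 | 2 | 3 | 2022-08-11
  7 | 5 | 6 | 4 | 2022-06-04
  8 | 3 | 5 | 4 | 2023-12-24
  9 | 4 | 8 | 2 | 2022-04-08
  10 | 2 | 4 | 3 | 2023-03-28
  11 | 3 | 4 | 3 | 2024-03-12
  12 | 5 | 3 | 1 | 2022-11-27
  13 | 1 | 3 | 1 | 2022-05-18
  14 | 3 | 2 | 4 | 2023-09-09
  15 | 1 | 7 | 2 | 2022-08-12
SELECT p.name, MAX(c.quantity) AS max_quantity FROM orders c JOIN customers p ON c.customer_id = p.id GROUP BY p.id, p.name ORDER BY max_quantity DESC

Execution result:
name | max_quantity
Alice Wilson | 5
Sam Davis | 5
Olivia Garcia | 4
Kate Johnson | 3
Ivy Brown | 3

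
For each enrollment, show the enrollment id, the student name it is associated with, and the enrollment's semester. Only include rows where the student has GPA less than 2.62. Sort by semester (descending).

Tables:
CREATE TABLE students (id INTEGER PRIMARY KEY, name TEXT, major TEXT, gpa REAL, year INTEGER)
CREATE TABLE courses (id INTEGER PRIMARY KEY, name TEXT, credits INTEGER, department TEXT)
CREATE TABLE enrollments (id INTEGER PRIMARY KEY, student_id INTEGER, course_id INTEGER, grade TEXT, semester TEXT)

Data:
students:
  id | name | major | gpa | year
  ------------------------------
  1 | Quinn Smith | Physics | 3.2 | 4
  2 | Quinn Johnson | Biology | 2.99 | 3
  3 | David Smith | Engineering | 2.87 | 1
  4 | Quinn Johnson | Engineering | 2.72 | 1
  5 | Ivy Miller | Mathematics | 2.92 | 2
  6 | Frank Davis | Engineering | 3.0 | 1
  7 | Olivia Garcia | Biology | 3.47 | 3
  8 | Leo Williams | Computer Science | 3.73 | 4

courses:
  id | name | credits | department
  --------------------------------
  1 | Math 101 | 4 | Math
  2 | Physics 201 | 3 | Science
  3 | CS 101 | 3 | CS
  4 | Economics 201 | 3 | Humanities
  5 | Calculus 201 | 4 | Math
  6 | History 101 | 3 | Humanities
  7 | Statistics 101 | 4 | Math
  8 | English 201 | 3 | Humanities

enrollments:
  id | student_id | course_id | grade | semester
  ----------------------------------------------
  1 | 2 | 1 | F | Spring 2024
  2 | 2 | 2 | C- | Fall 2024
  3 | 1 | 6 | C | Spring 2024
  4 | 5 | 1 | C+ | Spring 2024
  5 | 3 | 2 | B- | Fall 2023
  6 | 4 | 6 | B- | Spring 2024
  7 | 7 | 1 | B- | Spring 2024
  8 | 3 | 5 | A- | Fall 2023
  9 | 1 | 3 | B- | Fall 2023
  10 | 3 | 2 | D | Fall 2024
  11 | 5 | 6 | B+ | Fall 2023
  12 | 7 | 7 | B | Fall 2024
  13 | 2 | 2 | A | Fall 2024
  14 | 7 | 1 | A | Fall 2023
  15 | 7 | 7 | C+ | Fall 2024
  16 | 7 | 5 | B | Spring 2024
SELECT c.id, p.name AS student, c.semester FROM enrollments c JOIN students p ON c.student_id = p.id WHERE p.gpa < 2.62 ORDER BY c.semester DESC

Execution result:
(no rows)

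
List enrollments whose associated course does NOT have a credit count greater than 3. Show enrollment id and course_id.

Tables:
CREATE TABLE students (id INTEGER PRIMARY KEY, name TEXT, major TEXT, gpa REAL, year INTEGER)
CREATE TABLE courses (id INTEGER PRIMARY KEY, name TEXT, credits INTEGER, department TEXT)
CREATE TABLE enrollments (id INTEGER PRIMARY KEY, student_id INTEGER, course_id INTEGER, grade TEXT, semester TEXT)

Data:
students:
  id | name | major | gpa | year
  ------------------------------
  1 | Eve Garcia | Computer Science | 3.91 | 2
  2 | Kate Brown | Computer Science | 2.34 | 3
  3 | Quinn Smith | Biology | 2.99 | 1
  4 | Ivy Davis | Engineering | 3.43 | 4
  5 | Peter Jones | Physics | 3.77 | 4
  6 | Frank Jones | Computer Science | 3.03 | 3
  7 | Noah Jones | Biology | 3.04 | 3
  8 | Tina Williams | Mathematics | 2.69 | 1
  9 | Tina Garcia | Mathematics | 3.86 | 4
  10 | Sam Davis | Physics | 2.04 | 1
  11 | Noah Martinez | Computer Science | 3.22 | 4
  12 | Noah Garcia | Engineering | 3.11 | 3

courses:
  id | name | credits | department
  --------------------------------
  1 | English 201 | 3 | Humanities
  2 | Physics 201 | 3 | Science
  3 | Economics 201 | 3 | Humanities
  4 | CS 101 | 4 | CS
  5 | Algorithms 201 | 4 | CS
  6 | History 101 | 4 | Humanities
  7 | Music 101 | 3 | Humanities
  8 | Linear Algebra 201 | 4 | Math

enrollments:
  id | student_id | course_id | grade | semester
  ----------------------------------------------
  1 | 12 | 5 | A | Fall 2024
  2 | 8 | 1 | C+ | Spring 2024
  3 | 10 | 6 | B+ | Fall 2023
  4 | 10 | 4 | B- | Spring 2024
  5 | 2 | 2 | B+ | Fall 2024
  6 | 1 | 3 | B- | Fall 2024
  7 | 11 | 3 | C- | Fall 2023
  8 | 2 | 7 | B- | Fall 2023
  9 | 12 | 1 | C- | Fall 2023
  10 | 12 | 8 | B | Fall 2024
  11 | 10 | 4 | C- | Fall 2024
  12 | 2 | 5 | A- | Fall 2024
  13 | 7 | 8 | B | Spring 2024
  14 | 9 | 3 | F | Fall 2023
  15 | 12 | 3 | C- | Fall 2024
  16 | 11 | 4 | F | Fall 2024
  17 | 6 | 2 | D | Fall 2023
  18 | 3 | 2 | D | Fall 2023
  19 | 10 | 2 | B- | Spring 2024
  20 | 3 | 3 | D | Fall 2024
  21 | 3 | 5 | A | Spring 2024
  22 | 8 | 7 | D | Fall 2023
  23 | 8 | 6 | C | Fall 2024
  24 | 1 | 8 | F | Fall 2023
SELECT id, course_id FROM enrollments WHERE course_id NOT IN (SELECT id FROM courses WHERE credits > 3)

Execution result:
id | course_id
2 | 1
5 | 2
6 | 3
7 | 3
8 | 7
9 | 1
14 | 3
15 | 3
17 | 2
18 | 2
19 | 2
20 | 3
22 | 7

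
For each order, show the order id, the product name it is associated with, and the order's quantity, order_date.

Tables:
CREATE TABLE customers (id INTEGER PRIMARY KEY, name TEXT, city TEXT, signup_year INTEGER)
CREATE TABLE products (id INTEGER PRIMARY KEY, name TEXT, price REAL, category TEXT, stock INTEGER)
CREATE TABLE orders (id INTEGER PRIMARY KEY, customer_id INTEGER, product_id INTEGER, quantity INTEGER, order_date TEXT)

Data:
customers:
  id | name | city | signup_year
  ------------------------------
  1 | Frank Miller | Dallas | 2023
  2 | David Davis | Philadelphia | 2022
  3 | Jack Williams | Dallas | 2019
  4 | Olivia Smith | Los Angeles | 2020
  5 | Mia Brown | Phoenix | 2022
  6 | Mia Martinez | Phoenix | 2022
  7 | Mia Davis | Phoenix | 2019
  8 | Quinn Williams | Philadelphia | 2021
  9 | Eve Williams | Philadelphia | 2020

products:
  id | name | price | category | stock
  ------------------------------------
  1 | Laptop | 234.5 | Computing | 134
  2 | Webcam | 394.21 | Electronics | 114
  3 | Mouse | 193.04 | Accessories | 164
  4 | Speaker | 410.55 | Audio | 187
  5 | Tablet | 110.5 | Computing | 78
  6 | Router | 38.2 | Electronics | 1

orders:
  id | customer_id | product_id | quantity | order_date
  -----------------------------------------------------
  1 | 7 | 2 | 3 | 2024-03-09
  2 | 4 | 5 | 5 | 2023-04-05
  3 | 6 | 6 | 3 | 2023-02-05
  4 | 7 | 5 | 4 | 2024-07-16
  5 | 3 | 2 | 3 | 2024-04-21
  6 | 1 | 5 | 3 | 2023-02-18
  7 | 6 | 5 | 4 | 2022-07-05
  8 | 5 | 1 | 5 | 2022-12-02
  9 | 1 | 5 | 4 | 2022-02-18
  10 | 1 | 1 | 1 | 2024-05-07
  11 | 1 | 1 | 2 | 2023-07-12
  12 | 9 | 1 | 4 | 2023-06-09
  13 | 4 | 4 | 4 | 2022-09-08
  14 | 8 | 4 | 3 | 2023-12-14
SELECT c.id, p.name AS product, c.quantity, c.order_date FROM orders c JOIN products p ON c.product_id = p.id

Execution result:
id | product | quantity | order_date
1 | Webcam | 3 | 2024-03-09
2 | Tablet | 5 | 2023-04-05
3 | Router | 3 | 2023-02-05
4 | Tablet | 4 | 2024-07-16
5 | Webcam | 3 | 2024-04-21
6 | Tablet | 3 | 2023-02-18
7 | Tablet | 4 | 2022-07-05
8 | Laptop | 5 | 2022-12-02
9 | Tablet | 4 | 2022-02-18
10 | Laptop | 1 | 2024-05-07
11 | Laptop | 2 | 2023-07-12
12 | Laptop | 4 | 2023-06-09
13 | Speaker | 4 | 2022-09-08
14 | Speaker | 3 | 2023-12-14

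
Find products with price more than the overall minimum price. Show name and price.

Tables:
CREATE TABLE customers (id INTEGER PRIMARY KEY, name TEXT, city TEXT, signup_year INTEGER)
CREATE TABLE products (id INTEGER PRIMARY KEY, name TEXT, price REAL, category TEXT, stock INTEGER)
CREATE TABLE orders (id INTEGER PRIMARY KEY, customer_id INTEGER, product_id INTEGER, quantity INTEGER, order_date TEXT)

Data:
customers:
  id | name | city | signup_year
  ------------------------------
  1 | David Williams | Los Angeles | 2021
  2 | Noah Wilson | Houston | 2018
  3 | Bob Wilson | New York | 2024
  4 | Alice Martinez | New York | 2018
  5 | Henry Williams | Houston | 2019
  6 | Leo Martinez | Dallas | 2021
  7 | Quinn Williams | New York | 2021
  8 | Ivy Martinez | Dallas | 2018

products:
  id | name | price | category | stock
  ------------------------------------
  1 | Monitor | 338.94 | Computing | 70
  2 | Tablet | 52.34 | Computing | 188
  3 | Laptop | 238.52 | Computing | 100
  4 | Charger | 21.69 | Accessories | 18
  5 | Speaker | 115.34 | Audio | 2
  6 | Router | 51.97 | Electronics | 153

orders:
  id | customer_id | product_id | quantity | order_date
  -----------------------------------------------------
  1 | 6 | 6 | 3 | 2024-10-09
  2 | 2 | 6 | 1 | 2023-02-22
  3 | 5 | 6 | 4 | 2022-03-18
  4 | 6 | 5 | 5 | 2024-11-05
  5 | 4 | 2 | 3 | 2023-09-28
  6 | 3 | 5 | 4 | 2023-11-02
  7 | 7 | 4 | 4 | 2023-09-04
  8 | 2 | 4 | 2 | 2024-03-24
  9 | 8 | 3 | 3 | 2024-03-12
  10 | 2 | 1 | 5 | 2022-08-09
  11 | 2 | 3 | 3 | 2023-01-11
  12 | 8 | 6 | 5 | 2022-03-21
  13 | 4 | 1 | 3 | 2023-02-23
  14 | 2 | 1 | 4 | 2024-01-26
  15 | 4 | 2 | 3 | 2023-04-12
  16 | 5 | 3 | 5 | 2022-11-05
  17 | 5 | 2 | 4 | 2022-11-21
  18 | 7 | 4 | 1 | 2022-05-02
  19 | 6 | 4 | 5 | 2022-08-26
SELECT name, price FROM products WHERE price > (SELECT MIN(price) FROM products)

Execution result:
name | price
Monitor | 338.94
Tablet | 52.34
Laptop | 238.52
Speaker | 115.34
Router | 51.97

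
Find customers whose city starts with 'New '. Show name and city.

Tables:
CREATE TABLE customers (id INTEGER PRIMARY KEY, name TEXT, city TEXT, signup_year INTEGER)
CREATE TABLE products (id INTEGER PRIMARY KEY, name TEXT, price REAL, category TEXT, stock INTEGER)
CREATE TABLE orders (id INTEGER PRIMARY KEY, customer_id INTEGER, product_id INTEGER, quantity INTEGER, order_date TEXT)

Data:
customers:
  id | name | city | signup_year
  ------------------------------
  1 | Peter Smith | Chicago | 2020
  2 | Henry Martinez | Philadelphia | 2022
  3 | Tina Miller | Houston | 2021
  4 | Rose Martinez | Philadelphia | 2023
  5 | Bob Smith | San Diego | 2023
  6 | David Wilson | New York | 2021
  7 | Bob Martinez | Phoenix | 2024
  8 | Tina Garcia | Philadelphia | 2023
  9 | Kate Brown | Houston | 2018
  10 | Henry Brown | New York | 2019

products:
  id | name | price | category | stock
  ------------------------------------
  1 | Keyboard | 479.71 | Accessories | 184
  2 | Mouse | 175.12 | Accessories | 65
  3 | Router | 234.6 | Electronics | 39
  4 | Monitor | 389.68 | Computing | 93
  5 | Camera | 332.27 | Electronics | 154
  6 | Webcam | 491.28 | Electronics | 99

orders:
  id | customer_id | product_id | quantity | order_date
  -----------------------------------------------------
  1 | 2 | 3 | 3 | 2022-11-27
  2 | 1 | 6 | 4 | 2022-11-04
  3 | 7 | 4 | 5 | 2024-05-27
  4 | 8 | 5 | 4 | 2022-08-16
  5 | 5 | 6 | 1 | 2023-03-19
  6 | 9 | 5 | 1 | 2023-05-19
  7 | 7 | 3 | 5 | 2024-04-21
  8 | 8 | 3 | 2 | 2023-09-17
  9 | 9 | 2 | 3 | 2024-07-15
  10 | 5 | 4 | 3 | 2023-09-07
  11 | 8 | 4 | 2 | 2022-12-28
SELECT name, city FROM customers WHERE city LIKE 'New %'

Execution result:
name | city
David Wilson | New York
Henry Brown | New York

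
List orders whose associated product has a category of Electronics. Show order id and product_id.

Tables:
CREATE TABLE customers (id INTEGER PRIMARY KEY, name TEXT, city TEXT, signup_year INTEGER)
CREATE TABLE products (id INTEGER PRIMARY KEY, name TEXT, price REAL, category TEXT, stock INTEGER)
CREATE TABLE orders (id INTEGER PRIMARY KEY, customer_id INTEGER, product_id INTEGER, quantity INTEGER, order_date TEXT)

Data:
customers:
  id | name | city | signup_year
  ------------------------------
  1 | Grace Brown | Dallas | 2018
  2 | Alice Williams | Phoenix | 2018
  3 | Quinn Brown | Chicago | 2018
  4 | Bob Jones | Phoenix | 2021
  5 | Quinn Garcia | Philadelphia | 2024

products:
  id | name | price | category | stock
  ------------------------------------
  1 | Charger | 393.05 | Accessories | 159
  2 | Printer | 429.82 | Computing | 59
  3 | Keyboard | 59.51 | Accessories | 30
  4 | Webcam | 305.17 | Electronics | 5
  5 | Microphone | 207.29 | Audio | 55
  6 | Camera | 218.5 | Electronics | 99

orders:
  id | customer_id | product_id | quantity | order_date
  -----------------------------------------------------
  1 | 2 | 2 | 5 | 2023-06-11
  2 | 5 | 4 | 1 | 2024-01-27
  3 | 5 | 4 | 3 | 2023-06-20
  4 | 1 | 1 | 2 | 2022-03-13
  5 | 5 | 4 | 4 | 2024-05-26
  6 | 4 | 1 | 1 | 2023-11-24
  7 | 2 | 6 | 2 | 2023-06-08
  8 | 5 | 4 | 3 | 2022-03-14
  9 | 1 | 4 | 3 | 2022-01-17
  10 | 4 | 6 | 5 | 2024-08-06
SELECT id, product_id FROM orders WHERE product_id IN (SELECT id FROM products WHERE category = 'Electronics')

Execution result:
id | product_id
2 | 4
3 | 4
5 | 4
7 | 6
8 | 4
9 | 4
10 | 6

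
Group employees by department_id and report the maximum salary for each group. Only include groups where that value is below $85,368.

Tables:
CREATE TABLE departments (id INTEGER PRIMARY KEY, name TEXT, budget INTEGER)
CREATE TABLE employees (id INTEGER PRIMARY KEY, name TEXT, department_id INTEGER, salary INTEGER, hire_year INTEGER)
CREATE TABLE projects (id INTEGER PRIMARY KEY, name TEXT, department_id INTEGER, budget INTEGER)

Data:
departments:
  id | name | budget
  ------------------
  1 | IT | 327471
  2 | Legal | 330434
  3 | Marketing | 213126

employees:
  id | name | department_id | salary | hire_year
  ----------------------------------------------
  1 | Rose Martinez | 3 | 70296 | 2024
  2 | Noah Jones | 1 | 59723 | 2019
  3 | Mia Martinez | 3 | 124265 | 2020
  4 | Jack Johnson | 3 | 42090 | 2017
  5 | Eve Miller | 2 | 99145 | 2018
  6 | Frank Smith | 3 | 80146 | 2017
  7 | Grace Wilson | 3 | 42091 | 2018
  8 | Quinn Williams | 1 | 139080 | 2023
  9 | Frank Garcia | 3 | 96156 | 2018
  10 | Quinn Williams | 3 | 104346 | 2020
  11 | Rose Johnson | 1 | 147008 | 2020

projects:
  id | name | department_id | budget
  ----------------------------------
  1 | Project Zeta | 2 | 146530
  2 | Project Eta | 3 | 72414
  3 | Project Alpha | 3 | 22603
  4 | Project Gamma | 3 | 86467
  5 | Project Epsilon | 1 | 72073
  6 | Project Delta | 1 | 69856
SELECT department_id, MAX(salary) AS max_salary FROM employees GROUP BY department_id HAVING MAX(salary) < 85368

Execution result:
(no rows)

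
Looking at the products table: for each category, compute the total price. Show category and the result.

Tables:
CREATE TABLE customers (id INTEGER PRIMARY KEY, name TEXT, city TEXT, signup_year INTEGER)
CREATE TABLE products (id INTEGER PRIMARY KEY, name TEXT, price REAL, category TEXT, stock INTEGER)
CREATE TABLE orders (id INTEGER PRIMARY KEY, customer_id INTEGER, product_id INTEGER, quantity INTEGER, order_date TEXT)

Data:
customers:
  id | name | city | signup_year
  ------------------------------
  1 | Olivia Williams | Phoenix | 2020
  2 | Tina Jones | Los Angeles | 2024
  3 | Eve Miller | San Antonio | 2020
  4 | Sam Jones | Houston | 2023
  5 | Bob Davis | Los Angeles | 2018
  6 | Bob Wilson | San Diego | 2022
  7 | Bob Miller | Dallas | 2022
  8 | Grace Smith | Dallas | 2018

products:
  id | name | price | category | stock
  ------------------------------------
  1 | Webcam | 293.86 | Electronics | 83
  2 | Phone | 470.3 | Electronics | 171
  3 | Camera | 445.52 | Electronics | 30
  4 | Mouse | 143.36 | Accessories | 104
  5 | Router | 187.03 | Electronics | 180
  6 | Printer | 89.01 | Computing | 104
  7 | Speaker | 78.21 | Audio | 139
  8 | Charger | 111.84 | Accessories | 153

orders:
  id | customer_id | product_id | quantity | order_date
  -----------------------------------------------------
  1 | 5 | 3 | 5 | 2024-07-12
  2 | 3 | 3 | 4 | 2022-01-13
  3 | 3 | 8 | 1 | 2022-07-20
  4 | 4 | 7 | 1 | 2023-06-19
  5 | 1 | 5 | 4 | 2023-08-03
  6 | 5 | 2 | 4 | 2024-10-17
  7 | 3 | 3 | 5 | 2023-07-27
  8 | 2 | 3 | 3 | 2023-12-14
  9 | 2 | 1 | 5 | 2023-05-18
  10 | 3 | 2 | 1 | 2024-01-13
SELECT category, SUM(price) AS sum_price FROM products GROUP BY category

Execution result:
category | sum_price
Accessories | 255.20
Audio | 78.21
Computing | 89.01
Electronics | 1396.71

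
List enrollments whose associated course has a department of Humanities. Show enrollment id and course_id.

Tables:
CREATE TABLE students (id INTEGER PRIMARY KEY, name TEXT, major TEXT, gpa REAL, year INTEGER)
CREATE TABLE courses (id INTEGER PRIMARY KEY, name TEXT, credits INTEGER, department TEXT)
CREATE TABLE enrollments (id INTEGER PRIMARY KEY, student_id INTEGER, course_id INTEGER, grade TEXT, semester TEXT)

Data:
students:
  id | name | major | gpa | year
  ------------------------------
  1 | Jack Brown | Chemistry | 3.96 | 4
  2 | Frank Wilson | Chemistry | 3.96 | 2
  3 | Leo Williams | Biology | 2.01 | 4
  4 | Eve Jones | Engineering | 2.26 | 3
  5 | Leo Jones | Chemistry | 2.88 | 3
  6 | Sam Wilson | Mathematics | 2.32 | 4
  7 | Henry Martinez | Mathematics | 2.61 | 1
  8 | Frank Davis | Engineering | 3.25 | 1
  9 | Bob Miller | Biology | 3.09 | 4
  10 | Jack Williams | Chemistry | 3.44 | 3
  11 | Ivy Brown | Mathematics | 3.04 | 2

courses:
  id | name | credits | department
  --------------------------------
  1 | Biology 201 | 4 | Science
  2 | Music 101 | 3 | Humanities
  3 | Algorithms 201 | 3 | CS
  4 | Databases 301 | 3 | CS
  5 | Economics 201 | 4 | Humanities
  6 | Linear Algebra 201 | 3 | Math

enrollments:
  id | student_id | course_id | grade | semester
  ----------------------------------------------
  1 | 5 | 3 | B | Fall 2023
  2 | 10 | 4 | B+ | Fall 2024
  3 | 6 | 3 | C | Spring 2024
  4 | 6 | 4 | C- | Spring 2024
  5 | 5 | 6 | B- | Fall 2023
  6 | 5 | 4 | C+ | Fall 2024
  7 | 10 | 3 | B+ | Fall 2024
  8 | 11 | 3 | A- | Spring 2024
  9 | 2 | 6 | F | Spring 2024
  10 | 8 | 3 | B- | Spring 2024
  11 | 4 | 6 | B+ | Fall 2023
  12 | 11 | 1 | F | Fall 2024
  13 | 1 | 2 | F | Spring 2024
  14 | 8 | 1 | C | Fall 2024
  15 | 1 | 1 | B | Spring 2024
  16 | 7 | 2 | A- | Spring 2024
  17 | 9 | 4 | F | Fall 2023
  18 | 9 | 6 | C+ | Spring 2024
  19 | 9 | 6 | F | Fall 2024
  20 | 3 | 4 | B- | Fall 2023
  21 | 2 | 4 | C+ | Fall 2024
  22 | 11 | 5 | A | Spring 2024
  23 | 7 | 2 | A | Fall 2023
SELECT id, course_id FROM enrollments WHERE course_id IN (SELECT id FROM courses WHERE department = 'Humanities')

Execution result:
id | course_id
13 | 2
16 | 2
22 | 5
23 | 2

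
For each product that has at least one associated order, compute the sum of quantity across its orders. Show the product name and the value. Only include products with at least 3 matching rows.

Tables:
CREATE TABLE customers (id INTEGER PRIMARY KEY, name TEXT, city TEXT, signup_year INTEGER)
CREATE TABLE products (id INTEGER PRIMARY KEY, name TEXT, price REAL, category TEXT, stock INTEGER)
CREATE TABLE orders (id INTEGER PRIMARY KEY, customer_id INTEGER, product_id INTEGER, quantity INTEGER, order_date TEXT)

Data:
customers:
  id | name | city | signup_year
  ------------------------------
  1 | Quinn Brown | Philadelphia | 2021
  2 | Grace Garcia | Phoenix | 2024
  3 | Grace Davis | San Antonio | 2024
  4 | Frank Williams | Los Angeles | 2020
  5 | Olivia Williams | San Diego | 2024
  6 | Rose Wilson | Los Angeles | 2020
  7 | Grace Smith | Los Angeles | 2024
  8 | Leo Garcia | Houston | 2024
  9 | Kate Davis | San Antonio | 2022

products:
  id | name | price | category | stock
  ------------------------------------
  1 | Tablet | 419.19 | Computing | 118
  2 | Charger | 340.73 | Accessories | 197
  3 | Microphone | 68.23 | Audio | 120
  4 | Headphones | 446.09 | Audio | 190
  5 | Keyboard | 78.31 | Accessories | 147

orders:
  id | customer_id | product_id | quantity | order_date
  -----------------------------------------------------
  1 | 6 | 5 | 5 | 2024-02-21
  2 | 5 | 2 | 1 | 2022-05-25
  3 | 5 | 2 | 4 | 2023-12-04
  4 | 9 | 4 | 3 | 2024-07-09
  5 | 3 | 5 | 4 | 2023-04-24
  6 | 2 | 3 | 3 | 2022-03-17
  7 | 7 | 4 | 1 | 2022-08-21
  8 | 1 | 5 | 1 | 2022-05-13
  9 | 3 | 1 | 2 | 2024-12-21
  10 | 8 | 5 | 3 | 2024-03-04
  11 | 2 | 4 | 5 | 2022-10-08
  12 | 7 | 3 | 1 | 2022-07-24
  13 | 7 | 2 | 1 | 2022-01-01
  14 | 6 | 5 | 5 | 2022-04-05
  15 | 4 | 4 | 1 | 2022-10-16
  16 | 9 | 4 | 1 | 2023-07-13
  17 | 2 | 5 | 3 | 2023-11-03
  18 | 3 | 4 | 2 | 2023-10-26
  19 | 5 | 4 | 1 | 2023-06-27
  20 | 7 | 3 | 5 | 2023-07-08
SELECT p.name, SUM(c.quantity) AS sum_quantity FROM orders c JOIN products p ON c.product_id = p.id GROUP BY p.id, p.name HAVING COUNT(*) >= 3

Execution result:
name | sum_quantity
Charger | 6
Microphone | 9
Headphones | 14
Keyboard | 21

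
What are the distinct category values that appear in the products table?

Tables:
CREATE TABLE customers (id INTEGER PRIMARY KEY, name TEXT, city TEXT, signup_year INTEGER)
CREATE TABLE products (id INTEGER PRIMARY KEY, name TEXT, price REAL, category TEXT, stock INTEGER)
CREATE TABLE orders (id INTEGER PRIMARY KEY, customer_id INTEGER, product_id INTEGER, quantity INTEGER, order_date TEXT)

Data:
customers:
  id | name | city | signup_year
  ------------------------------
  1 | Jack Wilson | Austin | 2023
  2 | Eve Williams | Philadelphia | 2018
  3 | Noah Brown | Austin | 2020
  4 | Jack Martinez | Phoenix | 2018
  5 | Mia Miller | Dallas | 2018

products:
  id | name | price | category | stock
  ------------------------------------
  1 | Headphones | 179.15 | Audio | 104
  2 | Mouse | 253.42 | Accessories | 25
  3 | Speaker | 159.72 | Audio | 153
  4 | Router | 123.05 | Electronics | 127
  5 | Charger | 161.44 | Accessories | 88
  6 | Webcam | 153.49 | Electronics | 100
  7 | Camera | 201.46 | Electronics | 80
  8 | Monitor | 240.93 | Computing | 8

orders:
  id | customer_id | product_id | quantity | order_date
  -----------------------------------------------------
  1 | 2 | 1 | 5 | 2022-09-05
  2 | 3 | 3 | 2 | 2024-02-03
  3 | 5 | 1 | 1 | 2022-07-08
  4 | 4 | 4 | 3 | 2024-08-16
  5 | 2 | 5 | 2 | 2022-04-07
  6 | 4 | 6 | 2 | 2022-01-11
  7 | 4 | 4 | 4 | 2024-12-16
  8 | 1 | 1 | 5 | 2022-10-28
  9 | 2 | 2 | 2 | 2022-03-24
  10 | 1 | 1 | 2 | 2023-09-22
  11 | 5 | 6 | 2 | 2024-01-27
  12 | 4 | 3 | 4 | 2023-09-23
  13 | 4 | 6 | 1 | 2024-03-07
SELECT DISTINCT category FROM products

Execution result:
category
Audio
Accessories
Electronics
Computing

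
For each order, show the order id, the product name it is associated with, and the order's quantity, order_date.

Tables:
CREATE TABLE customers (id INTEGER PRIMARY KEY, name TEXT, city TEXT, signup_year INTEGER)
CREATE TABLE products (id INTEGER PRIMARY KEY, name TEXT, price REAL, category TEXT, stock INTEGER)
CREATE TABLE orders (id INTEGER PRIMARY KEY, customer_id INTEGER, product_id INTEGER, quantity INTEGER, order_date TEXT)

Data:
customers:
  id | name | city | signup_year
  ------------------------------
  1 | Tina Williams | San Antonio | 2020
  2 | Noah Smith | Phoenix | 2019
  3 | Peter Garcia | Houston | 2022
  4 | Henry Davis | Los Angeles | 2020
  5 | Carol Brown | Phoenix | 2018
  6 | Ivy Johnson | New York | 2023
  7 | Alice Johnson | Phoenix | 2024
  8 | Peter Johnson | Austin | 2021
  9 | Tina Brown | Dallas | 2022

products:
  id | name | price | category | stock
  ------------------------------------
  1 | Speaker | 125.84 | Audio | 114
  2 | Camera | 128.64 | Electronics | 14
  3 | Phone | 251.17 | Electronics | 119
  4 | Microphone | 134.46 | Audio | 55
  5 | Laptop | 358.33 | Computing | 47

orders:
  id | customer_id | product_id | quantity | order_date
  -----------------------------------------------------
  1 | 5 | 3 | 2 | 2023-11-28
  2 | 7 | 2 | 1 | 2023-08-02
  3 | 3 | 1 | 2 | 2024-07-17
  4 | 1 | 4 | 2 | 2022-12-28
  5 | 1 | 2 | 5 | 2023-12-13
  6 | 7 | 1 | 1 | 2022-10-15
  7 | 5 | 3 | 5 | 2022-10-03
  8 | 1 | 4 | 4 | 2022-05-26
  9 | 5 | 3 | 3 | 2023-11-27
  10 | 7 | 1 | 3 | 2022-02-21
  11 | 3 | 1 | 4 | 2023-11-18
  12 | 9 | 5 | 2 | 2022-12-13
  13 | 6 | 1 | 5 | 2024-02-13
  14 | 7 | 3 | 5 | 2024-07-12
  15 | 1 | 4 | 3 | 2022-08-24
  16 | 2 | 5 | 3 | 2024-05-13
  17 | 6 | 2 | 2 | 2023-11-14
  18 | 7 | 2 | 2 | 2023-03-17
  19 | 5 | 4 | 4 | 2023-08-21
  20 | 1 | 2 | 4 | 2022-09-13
SELECT c.id, p.name AS product, c.quantity, c.order_date FROM orders c JOIN products p ON c.product_id = p.id

Execution result:
id | product | quantity | order_date
1 | Phone | 2 | 2023-11-28
2 | Camera | 1 | 2023-08-02
3 | Speaker | 2 | 2024-07-17
4 | Microphone | 2 | 2022-12-28
5 | Camera | 5 | 2023-12-13
6 | Speaker | 1 | 2022-10-15
7 | Phone | 5 | 2022-10-03
8 | Microphone | 4 | 2022-05-26
9 | Phone | 3 | 2023-11-27
10 | Speaker | 3 | 2022-02-21
11 | Speaker | 4 | 2023-11-18
12 | Laptop | 2 | 2022-12-13
13 | Speaker | 5 | 2024-02-13
14 | Phone | 5 | 2024-07-12
15 | Microphone | 3 | 2022-08-24
16 | Laptop | 3 | 2024-05-13
17 | Camera | 2 | 2023-11-14
18 | Camera | 2 | 2023-03-17
19 | Microphone | 4 | 2023-08-21
20 | Camera | 4 | 2022-09-13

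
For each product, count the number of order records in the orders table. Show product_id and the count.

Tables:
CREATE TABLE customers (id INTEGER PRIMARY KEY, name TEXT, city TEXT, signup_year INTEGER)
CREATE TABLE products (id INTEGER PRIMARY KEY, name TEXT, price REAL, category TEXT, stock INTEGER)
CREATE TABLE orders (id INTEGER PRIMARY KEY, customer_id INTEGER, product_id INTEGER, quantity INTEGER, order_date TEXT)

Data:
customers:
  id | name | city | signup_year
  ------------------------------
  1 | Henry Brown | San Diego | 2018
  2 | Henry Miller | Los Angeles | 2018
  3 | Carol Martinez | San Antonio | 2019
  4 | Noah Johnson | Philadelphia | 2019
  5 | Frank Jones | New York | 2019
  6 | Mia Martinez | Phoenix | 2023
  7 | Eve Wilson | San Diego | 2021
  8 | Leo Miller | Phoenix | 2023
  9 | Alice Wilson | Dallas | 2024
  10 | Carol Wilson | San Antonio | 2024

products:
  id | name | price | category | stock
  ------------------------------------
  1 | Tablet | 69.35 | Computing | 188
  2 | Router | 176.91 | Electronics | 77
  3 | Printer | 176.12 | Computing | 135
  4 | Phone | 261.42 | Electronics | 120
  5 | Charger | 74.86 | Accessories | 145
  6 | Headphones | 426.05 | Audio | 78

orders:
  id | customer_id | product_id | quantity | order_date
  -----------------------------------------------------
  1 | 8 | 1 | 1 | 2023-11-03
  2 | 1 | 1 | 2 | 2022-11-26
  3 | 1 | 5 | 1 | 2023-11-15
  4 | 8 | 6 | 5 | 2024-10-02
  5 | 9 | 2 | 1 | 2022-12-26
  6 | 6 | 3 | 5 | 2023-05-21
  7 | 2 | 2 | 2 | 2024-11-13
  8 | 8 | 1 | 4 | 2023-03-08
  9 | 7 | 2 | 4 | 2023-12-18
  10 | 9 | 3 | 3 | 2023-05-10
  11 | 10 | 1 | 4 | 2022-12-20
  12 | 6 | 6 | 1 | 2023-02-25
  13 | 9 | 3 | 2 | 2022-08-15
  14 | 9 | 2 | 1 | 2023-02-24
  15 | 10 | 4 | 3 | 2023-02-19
SELECT product_id, COUNT(*) AS order_count FROM orders GROUP BY product_id

Execution result:
product_id | order_count
1 | 4
2 | 4
3 | 3
4 | 1
5 | 1
6 | 2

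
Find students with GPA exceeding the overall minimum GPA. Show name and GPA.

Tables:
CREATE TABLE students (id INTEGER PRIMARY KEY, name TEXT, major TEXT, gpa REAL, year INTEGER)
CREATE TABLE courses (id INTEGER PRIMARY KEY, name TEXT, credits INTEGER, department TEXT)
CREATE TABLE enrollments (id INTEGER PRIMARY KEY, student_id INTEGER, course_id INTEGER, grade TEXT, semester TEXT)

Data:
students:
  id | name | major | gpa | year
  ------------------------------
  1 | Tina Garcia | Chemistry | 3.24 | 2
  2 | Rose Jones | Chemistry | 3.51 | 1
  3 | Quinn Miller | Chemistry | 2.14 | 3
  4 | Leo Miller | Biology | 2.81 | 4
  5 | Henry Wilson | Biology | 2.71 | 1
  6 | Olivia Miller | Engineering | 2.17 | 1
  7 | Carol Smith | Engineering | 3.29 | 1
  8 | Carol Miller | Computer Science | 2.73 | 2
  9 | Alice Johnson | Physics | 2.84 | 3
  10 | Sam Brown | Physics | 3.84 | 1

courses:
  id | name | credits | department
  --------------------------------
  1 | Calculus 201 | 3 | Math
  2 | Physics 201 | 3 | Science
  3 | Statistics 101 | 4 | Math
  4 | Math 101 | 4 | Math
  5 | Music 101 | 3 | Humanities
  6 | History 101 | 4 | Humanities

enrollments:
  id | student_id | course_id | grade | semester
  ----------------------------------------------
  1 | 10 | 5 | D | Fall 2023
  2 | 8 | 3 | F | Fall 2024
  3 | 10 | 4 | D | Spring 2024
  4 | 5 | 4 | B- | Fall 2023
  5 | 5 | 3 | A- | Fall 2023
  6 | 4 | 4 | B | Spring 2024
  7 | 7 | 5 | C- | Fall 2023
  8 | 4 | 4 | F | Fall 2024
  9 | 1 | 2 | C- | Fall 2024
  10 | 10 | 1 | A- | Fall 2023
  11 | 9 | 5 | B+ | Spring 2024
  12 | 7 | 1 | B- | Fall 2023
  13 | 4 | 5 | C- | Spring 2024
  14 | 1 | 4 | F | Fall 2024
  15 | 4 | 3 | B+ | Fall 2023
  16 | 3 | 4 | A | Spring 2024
SELECT name, gpa FROM students WHERE gpa > (SELECT MIN(gpa) FROM students)

Execution result:
name | gpa
Tina Garcia | 3.24
Rose Jones | 3.51
Leo Miller | 2.81
Henry Wilson | 2.71
Olivia Miller | 2.17
Carol Smith | 3.29
Carol Miller | 2.73
Alice Johnson | 2.84
Sam Brown | 3.84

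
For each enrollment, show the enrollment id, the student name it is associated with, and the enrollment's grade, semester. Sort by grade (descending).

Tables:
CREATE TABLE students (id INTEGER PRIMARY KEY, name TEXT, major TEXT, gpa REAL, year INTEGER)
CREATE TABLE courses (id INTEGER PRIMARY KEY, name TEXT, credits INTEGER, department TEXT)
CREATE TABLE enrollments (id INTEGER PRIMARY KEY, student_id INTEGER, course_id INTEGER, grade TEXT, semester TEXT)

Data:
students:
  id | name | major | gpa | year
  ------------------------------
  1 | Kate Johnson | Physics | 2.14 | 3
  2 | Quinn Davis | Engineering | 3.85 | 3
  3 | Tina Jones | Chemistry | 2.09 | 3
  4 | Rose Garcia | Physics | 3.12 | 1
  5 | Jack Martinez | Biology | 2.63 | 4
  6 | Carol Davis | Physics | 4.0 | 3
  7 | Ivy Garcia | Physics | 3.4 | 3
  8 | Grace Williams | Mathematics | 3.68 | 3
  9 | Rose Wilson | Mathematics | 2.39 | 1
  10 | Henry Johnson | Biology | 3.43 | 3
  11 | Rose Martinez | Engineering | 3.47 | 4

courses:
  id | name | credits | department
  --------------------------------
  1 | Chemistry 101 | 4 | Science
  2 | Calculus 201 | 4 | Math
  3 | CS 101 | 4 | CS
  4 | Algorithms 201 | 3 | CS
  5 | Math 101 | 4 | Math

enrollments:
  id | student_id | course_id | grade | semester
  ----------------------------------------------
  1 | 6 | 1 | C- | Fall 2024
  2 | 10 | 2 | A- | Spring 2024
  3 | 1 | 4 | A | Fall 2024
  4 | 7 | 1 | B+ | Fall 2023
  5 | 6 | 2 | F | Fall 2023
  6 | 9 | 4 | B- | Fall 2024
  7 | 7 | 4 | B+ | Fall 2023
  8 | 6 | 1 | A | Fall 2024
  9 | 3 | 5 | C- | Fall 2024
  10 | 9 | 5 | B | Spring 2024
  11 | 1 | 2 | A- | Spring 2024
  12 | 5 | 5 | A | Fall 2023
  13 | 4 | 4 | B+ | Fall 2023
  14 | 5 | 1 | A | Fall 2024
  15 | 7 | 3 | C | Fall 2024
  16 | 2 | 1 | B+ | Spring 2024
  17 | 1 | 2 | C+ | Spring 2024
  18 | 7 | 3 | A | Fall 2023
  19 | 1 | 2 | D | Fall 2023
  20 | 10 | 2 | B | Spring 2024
SELECT c.id, p.name AS student, c.grade, c.semester FROM enrollments c JOIN students p ON c.student_id = p.id ORDER BY c.grade DESC

Execution result:
id | student | grade | semester
5 | Carol Davis | F | Fall 2023
19 | Kate Johnson | D | Fall 2023
1 | Carol Davis | C- | Fall 2024
9 | Tina Jones | C- | Fall 2024
17 | Kate Johnson | C+ | Spring 2024
15 | Ivy Garcia | C | Fall 2024
6 | Rose Wilson | B- | Fall 2024
4 | Ivy Garcia | B+ | Fall 2023
7 | Ivy Garcia | B+ | Fall 2023
13 | Rose Garcia | B+ | Fall 2023
16 | Quinn Davis | B+ | Spring 2024
10 | Rose Wilson | B | Spring 2024
20 | Henry Johnson | B | Spring 2024
2 | Henry Johnson | A- | Spring 2024
11 | Kate Johnson | A- | Spring 2024
3 | Kate Johnson | A | Fall 2024
8 | Carol Davis | A | Fall 2024
12 | Jack Martinez | A | Fall 2023
14 | Jack Martinez | A | Fall 2024
18 | Ivy Garcia | A | Fall 2023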